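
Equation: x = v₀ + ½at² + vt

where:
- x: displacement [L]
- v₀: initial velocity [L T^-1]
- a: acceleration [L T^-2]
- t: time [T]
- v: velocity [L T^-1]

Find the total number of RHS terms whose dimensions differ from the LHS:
1

LHS x: [L]
- v₀: [L T^-1] ✗
- ½at²: [L] ✓
- vt: [L] ✓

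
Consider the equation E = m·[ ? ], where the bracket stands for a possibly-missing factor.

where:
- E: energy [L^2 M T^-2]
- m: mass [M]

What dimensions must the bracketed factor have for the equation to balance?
[L^2 T^-2] — velocity squared (e.g. v²)

E has dimensions [L^2 M T^-2]; m has dimensions [M].
The bracketed factor must supply [L^2 M T^-2] / [M] = [L^2 T^-2].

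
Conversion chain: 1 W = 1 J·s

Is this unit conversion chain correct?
The chain is incorrect (it contains an error).

Incorrect: Watt is J/s, not J·s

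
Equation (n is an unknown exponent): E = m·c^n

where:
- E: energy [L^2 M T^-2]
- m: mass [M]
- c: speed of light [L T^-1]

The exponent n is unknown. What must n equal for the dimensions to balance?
n = 2

E has dimensions [L^2 M T^-2]; c has dimensions [L T^-1].
The rest of the RHS has dimensions [M], so c^n must supply [L^2 T^-2].
With n = 2: m·c^2 has dimensions [L^2 M T^-2], matching the LHS ✓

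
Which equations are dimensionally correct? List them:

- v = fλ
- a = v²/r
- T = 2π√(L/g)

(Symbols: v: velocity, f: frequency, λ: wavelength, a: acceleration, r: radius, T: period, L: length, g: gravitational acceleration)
Dimensionally correct: v = fλ, a = v²/r, T = 2π√(L/g)
Dimensionally incorrect: none
Ordered (correct first, then incorrect): v = fλ, a = v²/r, T = 2π√(L/g)

- v = fλ: LHS [L T^-1], RHS [L T^-1] → correct ✓
- a = v²/r: LHS [L T^-2], RHS [L T^-2] → correct ✓
- T = 2π√(L/g): LHS [T], RHS [T] → correct ✓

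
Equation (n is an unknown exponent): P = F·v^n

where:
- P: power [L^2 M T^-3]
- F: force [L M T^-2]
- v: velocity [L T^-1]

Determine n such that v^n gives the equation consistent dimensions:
n = 1

P has dimensions [L^2 M T^-3]; v has dimensions [L T^-1].
The rest of the RHS has dimensions [L M T^-2], so v^n must supply [L T^-1].
With n = 1: F·v^1 has dimensions [L^2 M T^-3], matching the LHS ✓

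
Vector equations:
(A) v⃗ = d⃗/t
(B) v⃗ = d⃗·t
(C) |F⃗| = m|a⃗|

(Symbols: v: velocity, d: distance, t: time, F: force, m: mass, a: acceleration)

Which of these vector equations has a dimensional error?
(B) v⃗ = d⃗·t

(A) v⃗ = d⃗/t: LHS [L T^-1], RHS [L T^-1] ✓ — displacement (vector) divided by time (scalar)
(B) v⃗ = d⃗·t: LHS [L T^-1], RHS [L T] ✗ — velocity is displacement per time; should be d⃗/t
(C) |F⃗| = m|a⃗|: LHS [L M T^-2], RHS [L M T^-2] ✓ — magnitudes of vectors are scalars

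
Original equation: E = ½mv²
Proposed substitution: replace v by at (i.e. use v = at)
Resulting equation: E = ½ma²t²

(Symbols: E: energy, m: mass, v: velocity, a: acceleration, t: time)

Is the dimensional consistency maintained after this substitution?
Yes

[v] = [L T^-1] and [at] = [L T^-1]. These match, so the substitution replaces a quantity by one of the same dimensions and the result E = ½ma²t² has LHS [L^2 M T^-2] vs RHS [L^2 M T^-2] — still consistent.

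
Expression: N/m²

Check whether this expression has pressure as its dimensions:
Yes

The expression N/m² has dimensions [L^-1 M T^-2], which is exactly pressure [L^-1 M T^-2].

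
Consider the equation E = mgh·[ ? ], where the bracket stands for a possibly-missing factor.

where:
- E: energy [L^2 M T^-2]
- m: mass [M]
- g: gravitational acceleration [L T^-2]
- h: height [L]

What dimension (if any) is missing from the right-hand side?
Nothing is missing — the bracketed factor must be dimensionless.

E has dimensions [L^2 M T^-2] and mgh already has dimensions [L^2 M T^-2], so E = mgh is dimensionally complete.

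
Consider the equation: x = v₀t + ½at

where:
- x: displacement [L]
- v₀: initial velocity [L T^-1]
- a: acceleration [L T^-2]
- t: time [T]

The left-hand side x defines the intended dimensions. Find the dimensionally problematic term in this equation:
The term ½at

Checking each RHS term against the LHS:
- v₀t: [L] — matches x [L] ✓
- ½at: [L T^-1] — does NOT match x [L] ✗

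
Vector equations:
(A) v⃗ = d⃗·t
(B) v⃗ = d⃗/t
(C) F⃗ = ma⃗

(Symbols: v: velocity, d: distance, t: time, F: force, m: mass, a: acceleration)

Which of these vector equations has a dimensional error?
(A) v⃗ = d⃗·t

(A) v⃗ = d⃗·t: LHS [L T^-1], RHS [L T] ✗ — velocity is displacement per time; should be d⃗/t
(B) v⃗ = d⃗/t: LHS [L T^-1], RHS [L T^-1] ✓ — displacement (vector) divided by time (scalar)
(C) F⃗ = ma⃗: LHS [L M T^-2], RHS [L M T^-2] ✓ — Force and acceleration are vectors, mass is a scalar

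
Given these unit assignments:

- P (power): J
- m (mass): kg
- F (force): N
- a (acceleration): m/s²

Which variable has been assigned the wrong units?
P

The variable P (power) should have units W, not J.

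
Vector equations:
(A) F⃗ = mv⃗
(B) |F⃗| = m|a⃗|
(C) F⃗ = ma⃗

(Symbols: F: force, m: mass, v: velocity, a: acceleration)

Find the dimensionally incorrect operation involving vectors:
(A) F⃗ = mv⃗

(A) F⃗ = mv⃗: LHS [L M T^-2], RHS [L M T^-1] ✗ — mass times velocity is momentum, not force; should be ma⃗
(B) |F⃗| = m|a⃗|: LHS [L M T^-2], RHS [L M T^-2] ✓ — magnitudes of vectors are scalars
(C) F⃗ = ma⃗: LHS [L M T^-2], RHS [L M T^-2] ✓ — Force and acceleration are vectors, mass is a scalar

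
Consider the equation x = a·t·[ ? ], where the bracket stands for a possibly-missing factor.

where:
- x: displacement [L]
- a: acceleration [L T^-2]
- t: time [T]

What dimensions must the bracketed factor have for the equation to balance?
[T] — time (e.g. t)

x has dimensions [L]; a·t has dimensions [L T^-1].
The bracketed factor must supply [L] / [L T^-1] = [T].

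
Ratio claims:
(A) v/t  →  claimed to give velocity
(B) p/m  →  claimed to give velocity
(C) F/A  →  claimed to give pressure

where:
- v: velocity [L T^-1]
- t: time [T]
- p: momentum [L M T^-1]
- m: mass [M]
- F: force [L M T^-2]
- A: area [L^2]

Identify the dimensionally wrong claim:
(A) v/t does not give velocity

(A) v/t: [L T^-2] ≠ velocity [L T^-1] ✗
(B) p/m: [L T^-1] = velocity [L T^-1] ✓
(C) F/A: [L^-1 M T^-2] = pressure [L^-1 M T^-2] ✓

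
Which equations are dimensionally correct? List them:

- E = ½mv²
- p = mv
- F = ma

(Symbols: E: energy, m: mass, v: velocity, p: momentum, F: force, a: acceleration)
Dimensionally correct: E = ½mv², p = mv, F = ma
Dimensionally incorrect: none
Ordered (correct first, then incorrect): E = ½mv², p = mv, F = ma

- E = ½mv²: LHS [L^2 M T^-2], RHS [L^2 M T^-2] → correct ✓
- p = mv: LHS [L M T^-1], RHS [L M T^-1] → correct ✓
- F = ma: LHS [L M T^-2], RHS [L M T^-2] → correct ✓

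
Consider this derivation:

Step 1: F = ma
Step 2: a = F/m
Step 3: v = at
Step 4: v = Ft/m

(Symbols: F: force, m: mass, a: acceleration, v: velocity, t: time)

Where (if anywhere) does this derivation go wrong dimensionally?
No step introduces an error — all steps are dimensionally consistent.

Step 1: F = ma → LHS [L M T^-2], RHS [L M T^-2] ✓
Step 2: a = F/m → LHS [L T^-2], RHS [L T^-2] ✓
Step 3: v = at → LHS [L T^-1], RHS [L T^-1] ✓
Step 4: v = Ft/m → LHS [L T^-1], RHS [L T^-1] ✓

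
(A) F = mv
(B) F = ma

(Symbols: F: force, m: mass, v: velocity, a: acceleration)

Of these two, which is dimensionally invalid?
(A)

(A) F = mv: LHS [L M T^-2], RHS [L M T^-1] ✗
(B) F = ma: LHS [L M T^-2], RHS [L M T^-2] ✓

Expression (A) F = mv is dimensionally incorrect.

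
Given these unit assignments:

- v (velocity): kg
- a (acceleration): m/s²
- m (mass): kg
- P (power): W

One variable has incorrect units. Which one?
v

The variable v (velocity) should have units m/s, not kg.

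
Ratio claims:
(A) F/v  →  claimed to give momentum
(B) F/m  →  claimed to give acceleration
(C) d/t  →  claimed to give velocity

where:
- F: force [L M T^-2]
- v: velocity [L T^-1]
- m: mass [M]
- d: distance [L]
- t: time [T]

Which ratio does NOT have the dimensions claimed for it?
(A) F/v does not give momentum

(A) F/v: [M T^-1] ≠ momentum [L M T^-1] ✗
(B) F/m: [L T^-2] = acceleration [L T^-2] ✓
(C) d/t: [L T^-1] = velocity [L T^-1] ✓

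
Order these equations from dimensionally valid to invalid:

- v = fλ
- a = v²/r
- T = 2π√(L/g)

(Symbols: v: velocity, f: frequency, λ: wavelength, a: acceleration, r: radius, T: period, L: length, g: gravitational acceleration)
Dimensionally correct: v = fλ, a = v²/r, T = 2π√(L/g)
Dimensionally incorrect: none
Ordered (correct first, then incorrect): v = fλ, a = v²/r, T = 2π√(L/g)

- v = fλ: LHS [L T^-1], RHS [L T^-1] → correct ✓
- a = v²/r: LHS [L T^-2], RHS [L T^-2] → correct ✓
- T = 2π√(L/g): LHS [T], RHS [T] → correct ✓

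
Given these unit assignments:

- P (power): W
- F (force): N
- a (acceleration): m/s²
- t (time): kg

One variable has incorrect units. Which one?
t

The variable t (time) should have units s, not kg.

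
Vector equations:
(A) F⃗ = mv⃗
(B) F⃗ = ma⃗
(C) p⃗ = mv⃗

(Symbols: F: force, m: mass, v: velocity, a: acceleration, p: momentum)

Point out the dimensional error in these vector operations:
(A) F⃗ = mv⃗

(A) F⃗ = mv⃗: LHS [L M T^-2], RHS [L M T^-1] ✗ — mass times velocity is momentum, not force; should be ma⃗
(B) F⃗ = ma⃗: LHS [L M T^-2], RHS [L M T^-2] ✓ — Force and acceleration are vectors, mass is a scalar
(C) p⃗ = mv⃗: LHS [L M T^-1], RHS [L M T^-1] ✓ — mass (scalar) times velocity (vector)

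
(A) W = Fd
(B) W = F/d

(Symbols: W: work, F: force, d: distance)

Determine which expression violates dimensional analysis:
(B)

(A) W = Fd: LHS [L^2 M T^-2], RHS [L^2 M T^-2] ✓
(B) W = F/d: LHS [L^2 M T^-2], RHS [M T^-2] ✗

Expression (B) W = F/d is dimensionally incorrect.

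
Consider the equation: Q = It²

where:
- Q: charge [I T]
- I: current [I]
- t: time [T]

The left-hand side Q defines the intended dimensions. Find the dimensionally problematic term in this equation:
The right-hand side term It²

Q has dimensions [I T], but It² has dimensions [I T^2], so the term It² is dimensionally wrong for Q.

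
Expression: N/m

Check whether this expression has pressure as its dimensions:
No

The expression N/m has dimensions [M T^-2], but pressure has dimensions [L^-1 M T^-2].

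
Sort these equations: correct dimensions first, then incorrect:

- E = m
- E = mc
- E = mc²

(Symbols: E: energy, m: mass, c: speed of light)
Dimensionally correct: E = mc²
Dimensionally incorrect: E = m, E = mc
Ordered (correct first, then incorrect): E = mc², E = m, E = mc

- E = m: LHS [L^2 M T^-2], RHS [M] → incorrect ✗
- E = mc: LHS [L^2 M T^-2], RHS [L M T^-1] → incorrect ✗
- E = mc²: LHS [L^2 M T^-2], RHS [L^2 M T^-2] → correct ✓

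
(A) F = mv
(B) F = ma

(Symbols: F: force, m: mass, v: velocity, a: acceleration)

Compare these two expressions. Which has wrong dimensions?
(A)

(A) F = mv: LHS [L M T^-2], RHS [L M T^-1] ✗
(B) F = ma: LHS [L M T^-2], RHS [L M T^-2] ✓

Expression (A) F = mv is dimensionally incorrect.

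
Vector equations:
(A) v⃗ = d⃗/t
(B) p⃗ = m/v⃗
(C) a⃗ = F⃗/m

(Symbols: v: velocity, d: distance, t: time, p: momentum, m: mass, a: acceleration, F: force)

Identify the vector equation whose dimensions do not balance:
(B) p⃗ = m/v⃗

(A) v⃗ = d⃗/t: LHS [L T^-1], RHS [L T^-1] ✓ — displacement (vector) divided by time (scalar)
(B) p⃗ = m/v⃗: LHS [L M T^-1], RHS [L^-1 M T] ✗ — momentum is mass times velocity; should be mv⃗ (and division by a vector is undefined)
(C) a⃗ = F⃗/m: LHS [L T^-2], RHS [L T^-2] ✓ — force (vector) divided by mass (scalar)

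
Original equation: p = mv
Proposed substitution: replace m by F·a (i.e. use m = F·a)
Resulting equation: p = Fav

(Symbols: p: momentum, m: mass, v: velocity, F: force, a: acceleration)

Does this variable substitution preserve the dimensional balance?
No

[m] = [M] and [F·a] = [L^2 M T^-4]. These differ, so the substitution replaces a quantity by one of different dimensions and the result p = Fav has LHS [L M T^-1] vs RHS [L^3 M T^-5] — inconsistent.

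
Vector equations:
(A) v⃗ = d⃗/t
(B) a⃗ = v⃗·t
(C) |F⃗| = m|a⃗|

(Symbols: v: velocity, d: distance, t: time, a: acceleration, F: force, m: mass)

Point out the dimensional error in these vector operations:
(B) a⃗ = v⃗·t

(A) v⃗ = d⃗/t: LHS [L T^-1], RHS [L T^-1] ✓ — displacement (vector) divided by time (scalar)
(B) a⃗ = v⃗·t: LHS [L T^-2], RHS [L] ✗ — acceleration is velocity per time; should be v⃗/t
(C) |F⃗| = m|a⃗|: LHS [L M T^-2], RHS [L M T^-2] ✓ — magnitudes of vectors are scalars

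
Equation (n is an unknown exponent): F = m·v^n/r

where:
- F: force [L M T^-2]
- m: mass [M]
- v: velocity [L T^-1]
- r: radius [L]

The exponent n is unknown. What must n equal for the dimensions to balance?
n = 2

F has dimensions [L M T^-2]; v has dimensions [L T^-1].
The rest of the RHS has dimensions [L^-1 M], so v^n must supply [L^2 T^-2].
With n = 2: m·v^2/r has dimensions [L M T^-2], matching the LHS ✓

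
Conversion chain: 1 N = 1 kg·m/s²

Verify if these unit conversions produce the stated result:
The chain is correct (no errors).

Correct: Newton is defined as kg·m/s²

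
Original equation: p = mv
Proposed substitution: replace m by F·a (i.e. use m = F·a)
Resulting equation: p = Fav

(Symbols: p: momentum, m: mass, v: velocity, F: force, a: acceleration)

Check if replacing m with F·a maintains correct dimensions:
No

[m] = [M] and [F·a] = [L^2 M T^-4]. These differ, so the substitution replaces a quantity by one of different dimensions and the result p = Fav has LHS [L M T^-1] vs RHS [L^3 M T^-5] — inconsistent.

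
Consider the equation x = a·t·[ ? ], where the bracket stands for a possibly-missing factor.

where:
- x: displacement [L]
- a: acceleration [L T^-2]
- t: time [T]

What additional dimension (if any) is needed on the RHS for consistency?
[T] — time (e.g. t)

x has dimensions [L]; a·t has dimensions [L T^-1].
The bracketed factor must supply [L] / [L T^-1] = [T].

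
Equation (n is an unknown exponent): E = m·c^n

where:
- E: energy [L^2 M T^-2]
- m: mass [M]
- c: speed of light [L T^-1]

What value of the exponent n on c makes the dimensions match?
n = 2

E has dimensions [L^2 M T^-2]; c has dimensions [L T^-1].
The rest of the RHS has dimensions [M], so c^n must supply [L^2 T^-2].
With n = 2: m·c^2 has dimensions [L^2 M T^-2], matching the LHS ✓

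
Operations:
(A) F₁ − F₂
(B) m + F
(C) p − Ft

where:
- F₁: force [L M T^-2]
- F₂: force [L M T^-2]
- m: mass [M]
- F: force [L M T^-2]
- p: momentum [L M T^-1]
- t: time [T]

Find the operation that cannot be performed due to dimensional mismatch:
(B) m + F

(A) F₁ − F₂: F₁ [L M T^-2] and F₂ [L M T^-2] — same dimensions ✓
(B) m + F: m [M] and F [L M T^-2] — different dimensions cannot be added/subtracted ✗
(C) p − Ft: p [L M T^-1] and Ft [L M T^-1] — same dimensions ✓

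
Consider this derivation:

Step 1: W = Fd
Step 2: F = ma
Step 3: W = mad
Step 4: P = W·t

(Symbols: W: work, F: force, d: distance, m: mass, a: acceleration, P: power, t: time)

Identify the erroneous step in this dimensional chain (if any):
Step 4

Step 1: W = Fd → LHS [L^2 M T^-2], RHS [L^2 M T^-2] ✓
Step 2: F = ma → LHS [L M T^-2], RHS [L M T^-2] ✓
Step 3: W = mad → LHS [L^2 M T^-2], RHS [L^2 M T^-2] ✓
Step 4: P = W·t → LHS [L^2 M T^-3], RHS [L^2 M T^-1] ✗

The first dimensional inconsistency appears in step 4: P = W·t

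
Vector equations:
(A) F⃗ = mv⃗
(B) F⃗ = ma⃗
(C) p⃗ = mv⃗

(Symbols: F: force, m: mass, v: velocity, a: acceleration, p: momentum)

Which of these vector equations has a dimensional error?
(A) F⃗ = mv⃗

(A) F⃗ = mv⃗: LHS [L M T^-2], RHS [L M T^-1] ✗ — mass times velocity is momentum, not force; should be ma⃗
(B) F⃗ = ma⃗: LHS [L M T^-2], RHS [L M T^-2] ✓ — Force and acceleration are vectors, mass is a scalar
(C) p⃗ = mv⃗: LHS [L M T^-1], RHS [L M T^-1] ✓ — mass (scalar) times velocity (vector)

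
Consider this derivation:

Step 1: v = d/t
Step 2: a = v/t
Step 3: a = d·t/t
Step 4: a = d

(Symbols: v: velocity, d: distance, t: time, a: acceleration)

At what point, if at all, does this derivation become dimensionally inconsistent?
Step 3

Step 1: v = d/t → LHS [L T^-1], RHS [L T^-1] ✓
Step 2: a = v/t → LHS [L T^-2], RHS [L T^-2] ✓
Step 3: a = d·t/t → LHS [L T^-2], RHS [L] ✗

The first dimensional inconsistency appears in step 3: a = d·t/t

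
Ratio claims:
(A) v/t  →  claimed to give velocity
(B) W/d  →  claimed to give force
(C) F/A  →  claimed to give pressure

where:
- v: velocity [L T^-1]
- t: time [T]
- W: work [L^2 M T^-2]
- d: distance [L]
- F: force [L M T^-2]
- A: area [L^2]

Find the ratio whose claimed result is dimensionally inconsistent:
(A) v/t does not give velocity

(A) v/t: [L T^-2] ≠ velocity [L T^-1] ✗
(B) W/d: [L M T^-2] = force [L M T^-2] ✓
(C) F/A: [L^-1 M T^-2] = pressure [L^-1 M T^-2] ✓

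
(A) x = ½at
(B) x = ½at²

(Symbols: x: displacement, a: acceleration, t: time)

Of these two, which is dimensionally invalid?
(A)

(A) x = ½at: LHS [L], RHS [L T^-1] ✗
(B) x = ½at²: LHS [L], RHS [L] ✓

Expression (A) x = ½at is dimensionally incorrect.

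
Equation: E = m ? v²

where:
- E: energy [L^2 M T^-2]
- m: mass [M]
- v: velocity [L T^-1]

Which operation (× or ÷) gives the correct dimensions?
multiplication (×): E = m × v²

E [L^2 M T^-2]; m [M]; v² [L^2 T^-2].
m × v² → [L^2 M T^-2] ✓
m ÷ v² → [L^-2 M T^2] ✗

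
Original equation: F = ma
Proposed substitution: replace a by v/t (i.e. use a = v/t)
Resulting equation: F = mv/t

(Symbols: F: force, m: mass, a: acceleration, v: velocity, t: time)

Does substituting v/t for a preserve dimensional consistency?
Yes

[a] = [L T^-2] and [v/t] = [L T^-2]. These match, so the substitution replaces a quantity by one of the same dimensions and the result F = mv/t has LHS [L M T^-2] vs RHS [L M T^-2] — still consistent.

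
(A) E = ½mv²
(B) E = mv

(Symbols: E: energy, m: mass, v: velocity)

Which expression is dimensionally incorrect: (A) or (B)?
(B)

(A) E = ½mv²: LHS [L^2 M T^-2], RHS [L^2 M T^-2] ✓
(B) E = mv: LHS [L^2 M T^-2], RHS [L M T^-1] ✗

Expression (B) E = mv is dimensionally incorrect.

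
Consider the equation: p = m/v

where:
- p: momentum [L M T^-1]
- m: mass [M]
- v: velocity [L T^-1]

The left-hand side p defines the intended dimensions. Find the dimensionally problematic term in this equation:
The right-hand side term m/v

p has dimensions [L M T^-1], but m/v has dimensions [L^-1 M T], so the term m/v is dimensionally wrong for p.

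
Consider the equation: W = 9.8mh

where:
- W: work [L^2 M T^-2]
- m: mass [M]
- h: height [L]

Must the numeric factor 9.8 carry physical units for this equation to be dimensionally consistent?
Yes

W has dimensions [L^2 M T^-2], while mh alone has dimensions [L M]. For the equation to balance, the factor 9.8 must carry dimensions [L T^-2] — it is a dimensional constant (a numerical value of a physical quantity with its units suppressed), not a pure number.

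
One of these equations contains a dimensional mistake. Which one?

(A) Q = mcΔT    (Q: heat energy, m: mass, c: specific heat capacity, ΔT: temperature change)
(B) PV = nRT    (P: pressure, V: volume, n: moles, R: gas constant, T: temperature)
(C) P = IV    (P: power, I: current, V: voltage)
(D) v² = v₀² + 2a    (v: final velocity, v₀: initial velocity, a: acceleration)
(D) v² = v₀² + 2a

The equation (D) v² = v₀² + 2a is dimensionally incorrect.

LHS (v²): [L^2 T^-2]
RHS terms:
  - v₀²: [L^2 T^-2] ✓
  - 2a: [L T^-2] ✗ (does not match LHS)

The dimensions do not match. The other three equations balance.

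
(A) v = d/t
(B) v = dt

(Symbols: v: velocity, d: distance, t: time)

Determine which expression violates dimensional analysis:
(B)

(A) v = d/t: LHS [L T^-1], RHS [L T^-1] ✓
(B) v = dt: LHS [L T^-1], RHS [L T] ✗

Expression (B) v = dt is dimensionally incorrect.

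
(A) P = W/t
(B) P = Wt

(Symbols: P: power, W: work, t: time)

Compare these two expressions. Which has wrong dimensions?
(B)

(A) P = W/t: LHS [L^2 M T^-3], RHS [L^2 M T^-3] ✓
(B) P = Wt: LHS [L^2 M T^-3], RHS [L^2 M T^-1] ✗

Expression (B) P = Wt is dimensionally incorrect.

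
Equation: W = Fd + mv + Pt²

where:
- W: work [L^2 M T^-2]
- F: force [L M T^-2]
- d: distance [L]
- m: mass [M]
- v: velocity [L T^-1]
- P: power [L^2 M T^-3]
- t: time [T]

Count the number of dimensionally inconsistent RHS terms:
2

LHS W: [L^2 M T^-2]
- Fd: [L^2 M T^-2] ✓
- mv: [L M T^-1] ✗
- Pt²: [L^2 M T^-1] ✗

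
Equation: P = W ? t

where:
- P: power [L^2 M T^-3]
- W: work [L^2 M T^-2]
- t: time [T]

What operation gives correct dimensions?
division (÷): P = W ÷ t

P [L^2 M T^-3]; W [L^2 M T^-2]; t [T].
W × t → [L^2 M T^-1] ✗
W ÷ t → [L^2 M T^-3] ✓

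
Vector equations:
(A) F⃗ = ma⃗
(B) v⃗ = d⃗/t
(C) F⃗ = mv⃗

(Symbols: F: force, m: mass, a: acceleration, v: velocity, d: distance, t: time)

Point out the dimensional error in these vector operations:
(C) F⃗ = mv⃗

(A) F⃗ = ma⃗: LHS [L M T^-2], RHS [L M T^-2] ✓ — Force and acceleration are vectors, mass is a scalar
(B) v⃗ = d⃗/t: LHS [L T^-1], RHS [L T^-1] ✓ — displacement (vector) divided by time (scalar)
(C) F⃗ = mv⃗: LHS [L M T^-2], RHS [L M T^-1] ✗ — mass times velocity is momentum, not force; should be ma⃗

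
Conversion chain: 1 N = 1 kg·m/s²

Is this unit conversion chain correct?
The chain is correct (no errors).

Correct: Newton is defined as kg·m/s²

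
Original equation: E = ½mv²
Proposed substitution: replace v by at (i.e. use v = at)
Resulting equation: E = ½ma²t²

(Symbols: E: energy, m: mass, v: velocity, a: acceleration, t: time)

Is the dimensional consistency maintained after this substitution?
Yes

[v] = [L T^-1] and [at] = [L T^-1]. These match, so the substitution replaces a quantity by one of the same dimensions and the result E = ½ma²t² has LHS [L^2 M T^-2] vs RHS [L^2 M T^-2] — still consistent.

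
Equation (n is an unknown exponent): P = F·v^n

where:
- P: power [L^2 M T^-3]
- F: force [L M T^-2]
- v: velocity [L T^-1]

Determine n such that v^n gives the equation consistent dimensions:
n = 1

P has dimensions [L^2 M T^-3]; v has dimensions [L T^-1].
The rest of the RHS has dimensions [L M T^-2], so v^n must supply [L T^-1].
With n = 1: F·v^1 has dimensions [L^2 M T^-3], matching the LHS ✓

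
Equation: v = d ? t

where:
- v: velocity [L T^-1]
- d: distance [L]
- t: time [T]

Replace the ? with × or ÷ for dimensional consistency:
division (÷): v = d ÷ t

v [L T^-1]; d [L]; t [T].
d × t → [L T] ✗
d ÷ t → [L T^-1] ✓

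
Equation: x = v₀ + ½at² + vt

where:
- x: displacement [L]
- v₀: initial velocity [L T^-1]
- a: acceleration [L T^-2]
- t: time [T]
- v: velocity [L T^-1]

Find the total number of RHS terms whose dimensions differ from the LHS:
1

LHS x: [L]
- v₀: [L T^-1] ✗
- ½at²: [L] ✓
- vt: [L] ✓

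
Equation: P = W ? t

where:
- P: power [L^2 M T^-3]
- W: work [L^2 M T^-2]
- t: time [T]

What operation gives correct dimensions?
division (÷): P = W ÷ t

P [L^2 M T^-3]; W [L^2 M T^-2]; t [T].
W × t → [L^2 M T^-1] ✗
W ÷ t → [L^2 M T^-3] ✓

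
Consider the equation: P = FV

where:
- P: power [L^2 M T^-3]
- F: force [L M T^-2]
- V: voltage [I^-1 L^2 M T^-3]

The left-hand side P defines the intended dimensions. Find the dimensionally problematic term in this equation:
The right-hand side term FV

P has dimensions [L^2 M T^-3], but FV has dimensions [I^-1 L^3 M^2 T^-5], so the term FV is dimensionally wrong for P.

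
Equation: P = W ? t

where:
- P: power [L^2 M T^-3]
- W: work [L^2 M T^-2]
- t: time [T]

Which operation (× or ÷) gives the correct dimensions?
division (÷): P = W ÷ t

P [L^2 M T^-3]; W [L^2 M T^-2]; t [T].
W × t → [L^2 M T^-1] ✗
W ÷ t → [L^2 M T^-3] ✓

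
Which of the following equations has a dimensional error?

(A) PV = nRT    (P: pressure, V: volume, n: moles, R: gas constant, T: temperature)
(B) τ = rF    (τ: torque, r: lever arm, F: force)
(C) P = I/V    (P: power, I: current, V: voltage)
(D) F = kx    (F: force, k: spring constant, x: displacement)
(C) P = I/V

The equation (C) P = I/V is dimensionally incorrect.

LHS (P): [L^2 M T^-3]
RHS (I/V): [I^2 L^-2 M^-1 T^3] ✗

The dimensions do not match. The other three equations balance.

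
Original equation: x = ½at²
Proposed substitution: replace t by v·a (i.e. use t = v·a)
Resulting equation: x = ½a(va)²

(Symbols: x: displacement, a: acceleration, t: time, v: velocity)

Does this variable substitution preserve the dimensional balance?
No

[t] = [T] and [v·a] = [L^2 T^-3]. These differ, so the substitution replaces a quantity by one of different dimensions and the result x = ½a(va)² has LHS [L] vs RHS [L^5 T^-8] — inconsistent.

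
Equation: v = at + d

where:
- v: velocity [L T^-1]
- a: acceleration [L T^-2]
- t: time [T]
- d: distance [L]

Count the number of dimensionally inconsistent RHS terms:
1

LHS v: [L T^-1]
- at: [L T^-1] ✓
- d: [L] ✗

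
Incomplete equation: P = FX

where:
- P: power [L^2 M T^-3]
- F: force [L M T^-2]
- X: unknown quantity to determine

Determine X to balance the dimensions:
X = v (velocity), dimensions [L T^-1]

P has dimensions [L^2 M T^-3]; the rest of the RHS (F) has dimensions [L M T^-2].
So X must have dimensions [L T^-1] — X = v (velocity).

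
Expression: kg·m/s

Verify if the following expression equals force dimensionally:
No

The expression kg·m/s has dimensions [L M T^-1], but force has dimensions [L M T^-2].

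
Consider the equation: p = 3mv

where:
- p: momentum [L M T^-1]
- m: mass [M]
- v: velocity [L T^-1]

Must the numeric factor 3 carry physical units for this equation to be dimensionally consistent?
No

p has dimensions [L M T^-1] and mv already has dimensions [L M T^-1], so the equation balances without 3 contributing any dimensions. 3 is a pure (dimensionless) number; changing or removing it would not affect dimensional consistency.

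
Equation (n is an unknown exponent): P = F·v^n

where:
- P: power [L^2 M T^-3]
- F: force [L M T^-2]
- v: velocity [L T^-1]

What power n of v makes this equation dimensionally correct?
n = 1

P has dimensions [L^2 M T^-3]; v has dimensions [L T^-1].
The rest of the RHS has dimensions [L M T^-2], so v^n must supply [L T^-1].
With n = 1: F·v^1 has dimensions [L^2 M T^-3], matching the LHS ✓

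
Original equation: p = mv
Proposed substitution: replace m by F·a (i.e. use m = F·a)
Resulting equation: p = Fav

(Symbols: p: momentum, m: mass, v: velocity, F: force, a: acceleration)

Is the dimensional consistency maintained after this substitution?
No

[m] = [M] and [F·a] = [L^2 M T^-4]. These differ, so the substitution replaces a quantity by one of different dimensions and the result p = Fav has LHS [L M T^-1] vs RHS [L^3 M T^-5] — inconsistent.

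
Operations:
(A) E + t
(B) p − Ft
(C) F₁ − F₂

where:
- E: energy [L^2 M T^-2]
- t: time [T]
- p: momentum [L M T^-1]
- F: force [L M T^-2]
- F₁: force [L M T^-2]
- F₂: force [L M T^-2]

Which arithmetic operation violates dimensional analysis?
(A) E + t

(A) E + t: E [L^2 M T^-2] and t [T] — different dimensions cannot be added/subtracted ✗
(B) p − Ft: p [L M T^-1] and Ft [L M T^-1] — same dimensions ✓
(C) F₁ − F₂: F₁ [L M T^-2] and F₂ [L M T^-2] — same dimensions ✓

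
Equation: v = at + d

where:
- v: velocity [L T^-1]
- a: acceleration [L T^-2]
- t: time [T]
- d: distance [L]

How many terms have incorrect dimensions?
1

LHS v: [L T^-1]
- at: [L T^-1] ✓
- d: [L] ✗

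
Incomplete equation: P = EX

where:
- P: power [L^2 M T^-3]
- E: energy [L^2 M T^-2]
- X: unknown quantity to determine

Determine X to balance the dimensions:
X = f (inverse time / frequency (1/t)), dimensions [T^-1]

P has dimensions [L^2 M T^-3]; the rest of the RHS (E) has dimensions [L^2 M T^-2].
So X must have dimensions [T^-1] — X = f (inverse time / frequency (1/t)).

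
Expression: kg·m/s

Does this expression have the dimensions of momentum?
Yes

The expression kg·m/s has dimensions [L M T^-1], which is exactly momentum [L M T^-1].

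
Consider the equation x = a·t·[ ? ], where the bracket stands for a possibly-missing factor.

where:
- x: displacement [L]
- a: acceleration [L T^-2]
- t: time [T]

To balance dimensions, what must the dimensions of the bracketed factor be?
[T] — time (e.g. t)

x has dimensions [L]; a·t has dimensions [L T^-1].
The bracketed factor must supply [L] / [L T^-1] = [T].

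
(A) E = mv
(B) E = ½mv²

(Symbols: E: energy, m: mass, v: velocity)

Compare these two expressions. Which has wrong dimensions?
(A)

(A) E = mv: LHS [L^2 M T^-2], RHS [L M T^-1] ✗
(B) E = ½mv²: LHS [L^2 M T^-2], RHS [L^2 M T^-2] ✓

Expression (A) E = mv is dimensionally incorrect.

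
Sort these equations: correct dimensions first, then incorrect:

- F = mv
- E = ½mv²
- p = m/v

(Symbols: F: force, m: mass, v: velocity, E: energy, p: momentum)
Dimensionally correct: E = ½mv²
Dimensionally incorrect: F = mv, p = m/v
Ordered (correct first, then incorrect): E = ½mv², F = mv, p = m/v

- F = mv: LHS [L M T^-2], RHS [L M T^-1] → incorrect ✗
- E = ½mv²: LHS [L^2 M T^-2], RHS [L^2 M T^-2] → correct ✓
- p = m/v: LHS [L M T^-1], RHS [L^-1 M T] → incorrect ✗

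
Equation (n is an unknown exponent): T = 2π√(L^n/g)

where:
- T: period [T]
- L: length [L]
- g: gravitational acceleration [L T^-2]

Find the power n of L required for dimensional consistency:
n = 1

T has dimensions [T]; L has dimensions [L].
With n = 1: 2π√(L^1/g) has dimensions [T], matching the LHS ✓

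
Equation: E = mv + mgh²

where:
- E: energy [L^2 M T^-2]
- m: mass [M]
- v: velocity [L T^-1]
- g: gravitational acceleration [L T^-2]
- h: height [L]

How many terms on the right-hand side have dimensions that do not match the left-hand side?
2

LHS E: [L^2 M T^-2]
- mv: [L M T^-1] ✗
- mgh²: [L^3 M T^-2] ✗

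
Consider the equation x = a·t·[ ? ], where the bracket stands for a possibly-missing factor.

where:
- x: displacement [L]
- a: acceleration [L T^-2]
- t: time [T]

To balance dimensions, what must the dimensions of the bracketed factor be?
[T] — time (e.g. t)

x has dimensions [L]; a·t has dimensions [L T^-1].
The bracketed factor must supply [L] / [L T^-1] = [T].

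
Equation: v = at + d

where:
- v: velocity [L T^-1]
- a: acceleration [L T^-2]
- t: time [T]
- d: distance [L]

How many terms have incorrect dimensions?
1

LHS v: [L T^-1]
- at: [L T^-1] ✓
- d: [L] ✗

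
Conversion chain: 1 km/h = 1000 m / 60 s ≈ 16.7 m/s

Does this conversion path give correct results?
The chain is incorrect (it contains an error).

Incorrect: 1 h = 3600 s, not 60 s (1 km/h ≈ 0.278 m/s)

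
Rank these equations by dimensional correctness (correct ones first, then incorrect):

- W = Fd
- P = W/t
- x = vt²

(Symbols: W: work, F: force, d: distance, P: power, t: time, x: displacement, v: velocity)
Dimensionally correct: W = Fd, P = W/t
Dimensionally incorrect: x = vt²
Ordered (correct first, then incorrect): W = Fd, P = W/t, x = vt²

- W = Fd: LHS [L^2 M T^-2], RHS [L^2 M T^-2] → correct ✓
- P = W/t: LHS [L^2 M T^-3], RHS [L^2 M T^-3] → correct ✓
- x = vt²: LHS [L], RHS [L T] → incorrect ✗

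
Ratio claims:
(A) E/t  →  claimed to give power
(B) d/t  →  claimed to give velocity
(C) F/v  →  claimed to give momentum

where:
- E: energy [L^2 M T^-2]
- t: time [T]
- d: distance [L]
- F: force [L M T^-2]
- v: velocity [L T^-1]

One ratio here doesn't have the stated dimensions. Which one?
(C) F/v does not give momentum

(A) E/t: [L^2 M T^-3] = power [L^2 M T^-3] ✓
(B) d/t: [L T^-1] = velocity [L T^-1] ✓
(C) F/v: [M T^-1] ≠ momentum [L M T^-1] ✗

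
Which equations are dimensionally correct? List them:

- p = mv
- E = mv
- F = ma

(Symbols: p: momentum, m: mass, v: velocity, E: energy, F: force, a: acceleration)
Dimensionally correct: p = mv, F = ma
Dimensionally incorrect: E = mv
Ordered (correct first, then incorrect): p = mv, F = ma, E = mv

- p = mv: LHS [L M T^-1], RHS [L M T^-1] → correct ✓
- E = mv: LHS [L^2 M T^-2], RHS [L M T^-1] → incorrect ✗
- F = ma: LHS [L M T^-2], RHS [L M T^-2] → correct ✓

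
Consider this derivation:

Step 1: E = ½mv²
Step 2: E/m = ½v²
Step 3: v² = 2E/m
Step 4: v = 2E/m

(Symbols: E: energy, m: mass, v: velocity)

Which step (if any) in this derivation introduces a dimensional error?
Step 4

Step 1: E = ½mv² → LHS [L^2 M T^-2], RHS [L^2 M T^-2] ✓
Step 2: E/m = ½v² → LHS [L^2 T^-2], RHS [L^2 T^-2] ✓
Step 3: v² = 2E/m → LHS [L^2 T^-2], RHS [L^2 T^-2] ✓
Step 4: v = 2E/m → LHS [L T^-1], RHS [L^2 T^-2] ✗

The first dimensional inconsistency appears in step 4: v = 2E/m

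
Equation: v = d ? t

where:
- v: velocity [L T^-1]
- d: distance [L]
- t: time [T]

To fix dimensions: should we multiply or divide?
division (÷): v = d ÷ t

v [L T^-1]; d [L]; t [T].
d × t → [L T] ✗
d ÷ t → [L T^-1] ✓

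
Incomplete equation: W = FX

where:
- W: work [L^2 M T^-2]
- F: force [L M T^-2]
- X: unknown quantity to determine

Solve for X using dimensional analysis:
X = d (distance), dimensions [L]

W has dimensions [L^2 M T^-2]; the rest of the RHS (F) has dimensions [L M T^-2].
So X must have dimensions [L] — X = d (distance).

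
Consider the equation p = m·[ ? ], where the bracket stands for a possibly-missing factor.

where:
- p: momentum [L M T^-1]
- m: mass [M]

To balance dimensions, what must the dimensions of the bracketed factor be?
[L T^-1] — velocity (e.g. v)

p has dimensions [L M T^-1]; m has dimensions [M].
The bracketed factor must supply [L M T^-1] / [M] = [L T^-1].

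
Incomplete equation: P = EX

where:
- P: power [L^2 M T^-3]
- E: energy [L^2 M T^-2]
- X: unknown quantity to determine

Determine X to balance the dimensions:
X = f (inverse time / frequency (1/t)), dimensions [T^-1]

P has dimensions [L^2 M T^-3]; the rest of the RHS (E) has dimensions [L^2 M T^-2].
So X must have dimensions [T^-1] — X = f (inverse time / frequency (1/t)).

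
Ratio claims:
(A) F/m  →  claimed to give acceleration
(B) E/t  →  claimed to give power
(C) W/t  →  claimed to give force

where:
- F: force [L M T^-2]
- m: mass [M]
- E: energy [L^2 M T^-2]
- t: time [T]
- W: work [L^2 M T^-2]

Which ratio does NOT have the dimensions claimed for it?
(C) W/t does not give force

(A) F/m: [L T^-2] = acceleration [L T^-2] ✓
(B) E/t: [L^2 M T^-3] = power [L^2 M T^-3] ✓
(C) W/t: [L^2 M T^-3] ≠ force [L M T^-2] ✗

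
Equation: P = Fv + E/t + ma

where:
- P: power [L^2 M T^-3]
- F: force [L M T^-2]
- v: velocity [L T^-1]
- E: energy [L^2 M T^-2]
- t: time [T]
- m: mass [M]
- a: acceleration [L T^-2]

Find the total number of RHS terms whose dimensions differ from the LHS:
1

LHS P: [L^2 M T^-3]
- Fv: [L^2 M T^-3] ✓
- E/t: [L^2 M T^-3] ✓
- ma: [L M T^-2] ✗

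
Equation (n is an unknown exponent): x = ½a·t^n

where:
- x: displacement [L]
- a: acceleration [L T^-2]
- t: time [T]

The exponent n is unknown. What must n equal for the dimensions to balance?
n = 2

x has dimensions [L]; t has dimensions [T].
The rest of the RHS has dimensions [L T^-2], so t^n must supply [T^2].
With n = 2: ½a·t^2 has dimensions [L], matching the LHS ✓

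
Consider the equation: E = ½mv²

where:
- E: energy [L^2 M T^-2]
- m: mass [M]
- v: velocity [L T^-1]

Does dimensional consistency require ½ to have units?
No

E has dimensions [L^2 M T^-2] and mv² already has dimensions [L^2 M T^-2], so the equation balances without ½ contributing any dimensions. ½ is a pure (dimensionless) number; changing or removing it would not affect dimensional consistency.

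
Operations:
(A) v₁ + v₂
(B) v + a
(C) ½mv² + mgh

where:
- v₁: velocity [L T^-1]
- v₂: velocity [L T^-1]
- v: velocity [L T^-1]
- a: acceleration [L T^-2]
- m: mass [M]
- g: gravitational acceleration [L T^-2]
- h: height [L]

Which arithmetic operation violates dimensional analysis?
(B) v + a

(A) v₁ + v₂: v₁ [L T^-1] and v₂ [L T^-1] — same dimensions ✓
(B) v + a: v [L T^-1] and a [L T^-2] — different dimensions cannot be added/subtracted ✗
(C) ½mv² + mgh: ½mv² [L^2 M T^-2] and mgh [L^2 M T^-2] — same dimensions ✓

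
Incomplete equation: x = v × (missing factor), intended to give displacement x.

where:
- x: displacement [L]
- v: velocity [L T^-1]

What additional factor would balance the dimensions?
t (time), dimensions [T]

x has dimensions [L] and v has dimensions [L T^-1].
The missing factor must have dimensions [L] / [L T^-1] = [T], i.e. time (t).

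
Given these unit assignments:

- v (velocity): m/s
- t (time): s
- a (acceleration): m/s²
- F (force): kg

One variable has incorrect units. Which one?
F

The variable F (force) should have units N, not kg.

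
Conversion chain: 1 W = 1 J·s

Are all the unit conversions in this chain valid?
The chain is incorrect (it contains an error).

Incorrect: Watt is J/s, not J·s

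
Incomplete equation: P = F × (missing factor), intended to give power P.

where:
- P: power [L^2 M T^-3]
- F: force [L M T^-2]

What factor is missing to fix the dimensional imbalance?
v (velocity), dimensions [L T^-1]

P has dimensions [L^2 M T^-3] and F has dimensions [L M T^-2].
The missing factor must have dimensions [L^2 M T^-3] / [L M T^-2] = [L T^-1], i.e. velocity (v).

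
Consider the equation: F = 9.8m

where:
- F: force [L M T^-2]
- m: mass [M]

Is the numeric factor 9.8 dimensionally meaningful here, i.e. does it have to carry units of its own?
Yes

F has dimensions [L M T^-2], while m alone has dimensions [M]. For the equation to balance, the factor 9.8 must carry dimensions [L T^-2] — it is a dimensional constant (a numerical value of a physical quantity with its units suppressed), not a pure number.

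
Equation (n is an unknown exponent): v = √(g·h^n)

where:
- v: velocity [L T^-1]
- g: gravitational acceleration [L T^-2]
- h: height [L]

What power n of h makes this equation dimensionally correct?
n = 1

v has dimensions [L T^-1]; h has dimensions [L].
With n = 1: √(g·h^1) has dimensions [L T^-1], matching the LHS ✓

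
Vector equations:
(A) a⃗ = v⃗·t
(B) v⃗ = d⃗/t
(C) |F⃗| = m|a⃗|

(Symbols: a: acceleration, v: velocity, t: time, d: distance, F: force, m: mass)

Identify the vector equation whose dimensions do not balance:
(A) a⃗ = v⃗·t

(A) a⃗ = v⃗·t: LHS [L T^-2], RHS [L] ✗ — acceleration is velocity per time; should be v⃗/t
(B) v⃗ = d⃗/t: LHS [L T^-1], RHS [L T^-1] ✓ — displacement (vector) divided by time (scalar)
(C) |F⃗| = m|a⃗|: LHS [L M T^-2], RHS [L M T^-2] ✓ — magnitudes of vectors are scalars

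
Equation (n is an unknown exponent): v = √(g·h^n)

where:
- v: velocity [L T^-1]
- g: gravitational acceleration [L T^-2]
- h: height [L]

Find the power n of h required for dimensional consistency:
n = 1

v has dimensions [L T^-1]; h has dimensions [L].
With n = 1: √(g·h^1) has dimensions [L T^-1], matching the LHS ✓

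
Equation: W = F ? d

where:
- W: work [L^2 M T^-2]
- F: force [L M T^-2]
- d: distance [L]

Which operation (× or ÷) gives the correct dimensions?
multiplication (×): W = F × d

W [L^2 M T^-2]; F [L M T^-2]; d [L].
F × d → [L^2 M T^-2] ✓
F ÷ d → [M T^-2] ✗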